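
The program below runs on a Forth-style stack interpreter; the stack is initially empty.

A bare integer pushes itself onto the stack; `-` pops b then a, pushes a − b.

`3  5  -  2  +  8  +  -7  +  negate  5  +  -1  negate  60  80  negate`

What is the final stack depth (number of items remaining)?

3      -> [3]
5      -> [3, 5]
-      -> [-2]
2      -> [-2, 2]
+      -> [0]
8      -> [0, 8]
+      -> [8]
-7     -> [8, -7]
+      -> [1]
negate -> [-1]
5      -> [-1, 5]
+      -> [4]
-1     -> [4, -1]
negate -> [4, 1]
60     -> [4, 1, 60]
80     -> [4, 1, 60, 80]
negate -> [4, 1, 60, -80]

4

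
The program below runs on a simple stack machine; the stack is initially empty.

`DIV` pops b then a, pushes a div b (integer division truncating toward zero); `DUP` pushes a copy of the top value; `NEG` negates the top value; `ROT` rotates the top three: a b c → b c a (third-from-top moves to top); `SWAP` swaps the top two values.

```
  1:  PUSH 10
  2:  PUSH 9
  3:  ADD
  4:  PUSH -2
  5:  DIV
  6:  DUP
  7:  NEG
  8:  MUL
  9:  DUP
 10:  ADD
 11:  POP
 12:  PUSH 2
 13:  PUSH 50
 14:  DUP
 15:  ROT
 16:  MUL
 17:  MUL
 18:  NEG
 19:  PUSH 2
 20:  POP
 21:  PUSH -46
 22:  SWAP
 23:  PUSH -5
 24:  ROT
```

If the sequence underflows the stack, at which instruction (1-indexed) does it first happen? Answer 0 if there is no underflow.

PUSH 10  -> 10
PUSH 9   -> 10 9
ADD      -> 19
PUSH -2  -> 19 -2
DIV      -> -9
DUP      -> -9 -9
NEG      -> -9 9
MUL      -> -81
DUP      -> -81 -81
ADD      -> -162
POP      -> (empty)
PUSH 2   -> 2
PUSH 50  -> 2 50
DUP      -> 2 50 50
ROT      -> 50 50 2
MUL      -> 50 100
MUL      -> 5000
NEG      -> -5000
PUSH 2   -> -5000 2
POP      -> -5000
PUSH -46 -> -5000 -46
SWAP     -> -46 -5000
PUSH -5  -> -46 -5000 -5
ROT      -> -5000 -5 -46

0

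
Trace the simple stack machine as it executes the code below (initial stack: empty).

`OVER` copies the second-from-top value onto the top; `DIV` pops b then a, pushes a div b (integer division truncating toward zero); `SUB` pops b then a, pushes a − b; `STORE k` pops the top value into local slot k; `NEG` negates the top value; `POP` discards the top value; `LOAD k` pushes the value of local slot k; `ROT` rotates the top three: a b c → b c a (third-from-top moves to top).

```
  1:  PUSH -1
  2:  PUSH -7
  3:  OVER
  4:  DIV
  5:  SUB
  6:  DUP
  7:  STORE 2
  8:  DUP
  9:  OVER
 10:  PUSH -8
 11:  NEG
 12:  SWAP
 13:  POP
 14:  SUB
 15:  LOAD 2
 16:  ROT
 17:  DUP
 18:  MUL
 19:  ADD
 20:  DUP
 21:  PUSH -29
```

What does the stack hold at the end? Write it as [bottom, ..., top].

PUSH -1   [-1]
PUSH -7   [-1, -7]
OVER      [-1, -7, -1]
DIV       [-1, 7]
SUB       [-8]
DUP       [-8, -8]
STORE 2   [-8]
DUP       [-8, -8]
OVER      [-8, -8, -8]
PUSH -8   [-8, -8, -8, -8]
NEG       [-8, -8, -8, 8]
SWAP      [-8, -8, 8, -8]
POP       [-8, -8, 8]
SUB       [-8, -16]
LOAD 2    [-8, -16, -8]
ROT       [-16, -8, -8]
DUP       [-16, -8, -8, -8]
MUL       [-16, -8, 64]
ADD       [-16, 56]
DUP       [-16, 56, 56]
PUSH -29  [-16, 56, 56, -29]

[-16, 56, 56, -29]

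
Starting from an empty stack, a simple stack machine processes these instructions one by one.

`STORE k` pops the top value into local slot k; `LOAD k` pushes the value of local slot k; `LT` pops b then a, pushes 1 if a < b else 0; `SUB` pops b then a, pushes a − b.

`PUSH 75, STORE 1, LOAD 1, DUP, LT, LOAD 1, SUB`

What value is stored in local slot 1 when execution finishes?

PUSH 75 : [75]
STORE 1 : []
LOAD 1  : [75]
DUP     : [75, 75]
LT      : [0]
LOAD 1  : [0, 75]
SUB     : [-75]

75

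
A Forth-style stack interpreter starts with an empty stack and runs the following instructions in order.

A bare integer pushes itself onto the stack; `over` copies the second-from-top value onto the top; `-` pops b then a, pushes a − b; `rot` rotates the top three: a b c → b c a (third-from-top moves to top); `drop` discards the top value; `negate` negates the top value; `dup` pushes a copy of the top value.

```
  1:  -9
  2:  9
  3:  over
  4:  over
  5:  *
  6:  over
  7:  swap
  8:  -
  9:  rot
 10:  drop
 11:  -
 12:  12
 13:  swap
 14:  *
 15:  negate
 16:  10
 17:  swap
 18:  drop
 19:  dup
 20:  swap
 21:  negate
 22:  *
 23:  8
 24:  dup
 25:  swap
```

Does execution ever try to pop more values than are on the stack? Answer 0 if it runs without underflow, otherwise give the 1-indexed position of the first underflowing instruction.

-9      -9
9       -9 9
over    -9 9 -9
over    -9 9 -9 9
*       -9 9 -81
over    -9 9 -81 9
swap    -9 9 9 -81
-       -9 9 90
rot     9 90 -9
drop    9 90
-       -81
12      -81 12
swap    12 -81
*       -972
negate  972
10      972 10
swap    10 972
drop    10
dup     10 10
swap    10 10
negate  10 -10
*       -100
8       -100 8
dup     -100 8 8
swap    -100 8 8

0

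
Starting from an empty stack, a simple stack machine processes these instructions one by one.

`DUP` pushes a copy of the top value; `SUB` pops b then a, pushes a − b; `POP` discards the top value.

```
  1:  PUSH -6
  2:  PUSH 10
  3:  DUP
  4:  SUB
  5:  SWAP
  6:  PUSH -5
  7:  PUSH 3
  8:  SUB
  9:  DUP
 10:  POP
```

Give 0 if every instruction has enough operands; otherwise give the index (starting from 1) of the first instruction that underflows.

0

PUSH -6  -6
PUSH 10  -6 10
DUP      -6 10 10
SUB      -6 0
SWAP     0 -6
PUSH -5  0 -6 -5
PUSH 3   0 -6 -5 3
SUB      0 -6 -8
DUP      0 -6 -8 -8
POP      0 -6 -8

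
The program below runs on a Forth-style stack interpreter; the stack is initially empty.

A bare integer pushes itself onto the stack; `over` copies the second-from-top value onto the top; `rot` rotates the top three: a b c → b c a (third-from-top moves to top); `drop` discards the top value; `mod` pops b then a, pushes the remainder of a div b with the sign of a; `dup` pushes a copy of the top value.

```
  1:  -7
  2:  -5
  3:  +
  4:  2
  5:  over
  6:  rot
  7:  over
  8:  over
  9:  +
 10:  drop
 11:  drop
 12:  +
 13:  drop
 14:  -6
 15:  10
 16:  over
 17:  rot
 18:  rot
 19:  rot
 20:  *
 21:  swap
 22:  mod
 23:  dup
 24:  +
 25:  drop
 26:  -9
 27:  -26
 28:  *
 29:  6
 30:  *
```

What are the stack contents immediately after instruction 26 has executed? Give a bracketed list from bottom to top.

[-9]

-7    -7
-5    -7 -5
+     -12
2     -12 2
over  -12 2 -12
rot   2 -12 -12
over  2 -12 -12 -12
over  2 -12 -12 -12 -12
+     2 -12 -12 -24
drop  2 -12 -12
drop  2 -12
+     -10
drop  (empty)
-6    -6
10    -6 10
over  -6 10 -6
rot   10 -6 -6
rot   -6 -6 10
rot   -6 10 -6
*     -6 -60
swap  -60 -6
mod   0
dup   0 0
+     0
drop  (empty)
-9    -9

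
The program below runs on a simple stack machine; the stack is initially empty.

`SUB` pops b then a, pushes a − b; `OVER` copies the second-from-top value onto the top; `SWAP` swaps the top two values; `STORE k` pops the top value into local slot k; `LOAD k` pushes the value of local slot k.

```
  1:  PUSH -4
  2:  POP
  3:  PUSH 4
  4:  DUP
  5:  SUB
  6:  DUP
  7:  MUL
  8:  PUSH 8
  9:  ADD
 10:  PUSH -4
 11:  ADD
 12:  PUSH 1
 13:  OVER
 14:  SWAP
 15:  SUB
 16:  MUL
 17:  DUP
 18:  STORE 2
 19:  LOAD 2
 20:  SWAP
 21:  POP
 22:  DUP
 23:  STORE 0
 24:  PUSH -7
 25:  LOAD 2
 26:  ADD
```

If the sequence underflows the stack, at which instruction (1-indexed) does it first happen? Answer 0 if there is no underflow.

PUSH -4 : [-4]
POP     : []
PUSH 4  : [4]
DUP     : [4, 4]
SUB     : [0]
DUP     : [0, 0]
MUL     : [0]
PUSH 8  : [0, 8]
ADD     : [8]
PUSH -4 : [8, -4]
ADD     : [4]
PUSH 1  : [4, 1]
OVER    : [4, 1, 4]
SWAP    : [4, 4, 1]
SUB     : [4, 3]
MUL     : [12]
DUP     : [12, 12]
STORE 2 : [12]
LOAD 2  : [12, 12]
SWAP    : [12, 12]
POP     : [12]
DUP     : [12, 12]
STORE 0 : [12]
PUSH -7 : [12, -7]
LOAD 2  : [12, -7, 12]
ADD     : [12, 5]

0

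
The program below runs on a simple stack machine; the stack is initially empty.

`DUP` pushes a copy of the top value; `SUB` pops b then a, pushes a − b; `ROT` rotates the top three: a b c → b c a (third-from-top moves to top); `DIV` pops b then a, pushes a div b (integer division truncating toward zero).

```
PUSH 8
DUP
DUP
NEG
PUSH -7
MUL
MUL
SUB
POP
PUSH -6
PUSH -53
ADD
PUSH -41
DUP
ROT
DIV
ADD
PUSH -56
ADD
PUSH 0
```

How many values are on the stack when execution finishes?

2

PUSH 8    8
DUP       8 8
DUP       8 8 8
NEG       8 8 -8
PUSH -7   8 8 -8 -7
MUL       8 8 56
MUL       8 448
SUB       -440
POP       (empty)
PUSH -6   -6
PUSH -53  -6 -53
ADD       -59
PUSH -41  -59 -41
DUP       -59 -41 -41
ROT       -41 -41 -59
DIV       -41 0
ADD       -41
PUSH -56  -41 -56
ADD       -97
PUSH 0    -97 0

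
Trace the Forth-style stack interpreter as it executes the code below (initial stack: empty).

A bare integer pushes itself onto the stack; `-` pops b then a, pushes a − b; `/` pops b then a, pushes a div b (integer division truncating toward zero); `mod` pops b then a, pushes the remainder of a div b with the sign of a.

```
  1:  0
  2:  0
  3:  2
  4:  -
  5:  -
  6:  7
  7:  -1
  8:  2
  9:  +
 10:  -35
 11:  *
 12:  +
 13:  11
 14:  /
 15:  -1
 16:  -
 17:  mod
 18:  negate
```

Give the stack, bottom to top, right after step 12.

[2, -28]

0   -> [0]
0   -> [0, 0]
2   -> [0, 0, 2]
-   -> [0, -2]
-   -> [2]
7   -> [2, 7]
-1  -> [2, 7, -1]
2   -> [2, 7, -1, 2]
+   -> [2, 7, 1]
-35 -> [2, 7, 1, -35]
*   -> [2, 7, -35]
+   -> [2, -28]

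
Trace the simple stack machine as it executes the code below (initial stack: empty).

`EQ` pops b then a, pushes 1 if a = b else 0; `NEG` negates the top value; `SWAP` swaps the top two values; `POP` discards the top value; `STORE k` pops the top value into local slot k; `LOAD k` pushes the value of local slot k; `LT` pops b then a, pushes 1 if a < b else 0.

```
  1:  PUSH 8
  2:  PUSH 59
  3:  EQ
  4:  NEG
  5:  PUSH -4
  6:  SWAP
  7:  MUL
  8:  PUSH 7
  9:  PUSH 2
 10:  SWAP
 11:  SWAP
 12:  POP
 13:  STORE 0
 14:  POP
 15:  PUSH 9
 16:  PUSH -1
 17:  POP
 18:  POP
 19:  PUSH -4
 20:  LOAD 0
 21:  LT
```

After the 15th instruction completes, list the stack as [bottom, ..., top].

PUSH 8  : [8]
PUSH 59 : [8, 59]
EQ      : [0]
NEG     : [0]
PUSH -4 : [0, -4]
SWAP    : [-4, 0]
MUL     : [0]
PUSH 7  : [0, 7]
PUSH 2  : [0, 7, 2]
SWAP    : [0, 2, 7]
SWAP    : [0, 7, 2]
POP     : [0, 7]
STORE 0 : [0]
POP     : []
PUSH 9  : [9]

[9]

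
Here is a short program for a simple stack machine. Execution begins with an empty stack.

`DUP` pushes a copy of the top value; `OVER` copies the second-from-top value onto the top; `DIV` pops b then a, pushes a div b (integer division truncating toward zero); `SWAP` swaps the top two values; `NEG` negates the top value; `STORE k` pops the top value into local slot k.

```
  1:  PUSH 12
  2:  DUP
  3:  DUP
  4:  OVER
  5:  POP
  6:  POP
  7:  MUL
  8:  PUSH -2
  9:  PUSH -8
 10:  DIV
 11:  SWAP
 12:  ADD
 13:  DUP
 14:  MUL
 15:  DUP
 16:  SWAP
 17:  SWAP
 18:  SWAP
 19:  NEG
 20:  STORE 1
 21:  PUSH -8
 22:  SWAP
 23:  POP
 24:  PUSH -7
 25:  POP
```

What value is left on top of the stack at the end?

-8

PUSH 12 → 12
DUP     → 12 12
DUP     → 12 12 12
OVER    → 12 12 12 12
POP     → 12 12 12
POP     → 12 12
MUL     → 144
PUSH -2 → 144 -2
PUSH -8 → 144 -2 -8
DIV     → 144 0
SWAP    → 0 144
ADD     → 144
DUP     → 144 144
MUL     → 20736
DUP     → 20736 20736
SWAP    → 20736 20736
SWAP    → 20736 20736
SWAP    → 20736 20736
NEG     → 20736 -20736
STORE 1 → 20736
PUSH -8 → 20736 -8
SWAP    → -8 20736
POP     → -8
PUSH -7 → -8 -7
POP     → -8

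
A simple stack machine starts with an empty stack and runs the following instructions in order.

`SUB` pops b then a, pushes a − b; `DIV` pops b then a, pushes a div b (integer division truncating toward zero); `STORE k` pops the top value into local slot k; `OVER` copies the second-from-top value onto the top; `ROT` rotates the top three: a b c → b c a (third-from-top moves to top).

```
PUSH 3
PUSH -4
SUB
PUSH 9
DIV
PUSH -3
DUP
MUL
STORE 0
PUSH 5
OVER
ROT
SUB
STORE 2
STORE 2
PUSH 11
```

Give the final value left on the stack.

11

PUSH 3  -> [3]
PUSH -4 -> [3, -4]
SUB     -> [7]
PUSH 9  -> [7, 9]
DIV     -> [0]
PUSH -3 -> [0, -3]
DUP     -> [0, -3, -3]
MUL     -> [0, 9]
STORE 0 -> [0]
PUSH 5  -> [0, 5]
OVER    -> [0, 5, 0]
ROT     -> [5, 0, 0]
SUB     -> [5, 0]
STORE 2 -> [5]
STORE 2 -> []
PUSH 11 -> [11]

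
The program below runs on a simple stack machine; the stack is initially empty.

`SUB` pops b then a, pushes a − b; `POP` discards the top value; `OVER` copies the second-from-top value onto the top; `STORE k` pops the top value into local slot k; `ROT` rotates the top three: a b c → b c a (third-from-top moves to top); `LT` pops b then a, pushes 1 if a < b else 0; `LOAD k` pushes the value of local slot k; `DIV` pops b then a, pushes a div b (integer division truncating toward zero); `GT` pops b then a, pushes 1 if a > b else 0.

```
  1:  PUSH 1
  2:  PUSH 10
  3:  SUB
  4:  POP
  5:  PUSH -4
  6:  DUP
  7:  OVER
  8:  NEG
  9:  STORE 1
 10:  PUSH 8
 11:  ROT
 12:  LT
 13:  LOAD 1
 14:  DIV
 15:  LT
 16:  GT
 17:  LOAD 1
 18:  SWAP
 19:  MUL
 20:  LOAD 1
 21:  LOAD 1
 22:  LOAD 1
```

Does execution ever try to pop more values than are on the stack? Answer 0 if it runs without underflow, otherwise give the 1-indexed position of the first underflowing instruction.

16

PUSH 1  → 1
PUSH 10 → 1 10
SUB     → -9
POP     → (empty)
PUSH -4 → -4
DUP     → -4 -4
OVER    → -4 -4 -4
NEG     → -4 -4 4
STORE 1 → -4 -4
PUSH 8  → -4 -4 8
ROT     → -4 8 -4
LT      → -4 0
LOAD 1  → -4 0 4
DIV     → -4 0
LT      → 1
GT  — needs 2 operands, stack has 1 → underflow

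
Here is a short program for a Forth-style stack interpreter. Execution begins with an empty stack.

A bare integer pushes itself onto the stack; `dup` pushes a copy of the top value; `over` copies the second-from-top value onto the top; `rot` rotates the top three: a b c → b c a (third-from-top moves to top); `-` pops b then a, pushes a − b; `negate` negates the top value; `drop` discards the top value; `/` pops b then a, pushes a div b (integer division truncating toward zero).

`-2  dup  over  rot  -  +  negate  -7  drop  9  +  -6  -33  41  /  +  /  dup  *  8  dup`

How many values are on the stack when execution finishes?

-2     -> -2
dup    -> -2 -2
over   -> -2 -2 -2
rot    -> -2 -2 -2
-      -> -2 0
+      -> -2
negate -> 2
-7     -> 2 -7
drop   -> 2
9      -> 2 9
+      -> 11
-6     -> 11 -6
-33    -> 11 -6 -33
41     -> 11 -6 -33 41
/      -> 11 -6 0
+      -> 11 -6
/      -> -1
dup    -> -1 -1
*      -> 1
8      -> 1 8
dup    -> 1 8 8

3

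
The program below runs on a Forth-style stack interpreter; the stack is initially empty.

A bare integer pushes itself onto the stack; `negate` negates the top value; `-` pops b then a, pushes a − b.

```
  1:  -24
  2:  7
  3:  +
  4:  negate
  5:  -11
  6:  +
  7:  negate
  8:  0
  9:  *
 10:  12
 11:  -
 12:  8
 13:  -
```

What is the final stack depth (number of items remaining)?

1

-24    → -24
7      → -24 7
+      → -17
negate → 17
-11    → 17 -11
+      → 6
negate → -6
0      → -6 0
*      → 0
12     → 0 12
-      → -12
8      → -12 8
-      → -20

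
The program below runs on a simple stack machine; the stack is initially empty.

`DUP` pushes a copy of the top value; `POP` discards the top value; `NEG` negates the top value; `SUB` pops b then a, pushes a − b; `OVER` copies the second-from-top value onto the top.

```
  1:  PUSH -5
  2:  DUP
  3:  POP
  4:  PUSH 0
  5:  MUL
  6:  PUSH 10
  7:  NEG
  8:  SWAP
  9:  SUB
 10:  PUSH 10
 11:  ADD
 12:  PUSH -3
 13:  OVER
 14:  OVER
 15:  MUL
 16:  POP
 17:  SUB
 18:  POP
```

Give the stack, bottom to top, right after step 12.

[0, -3]

PUSH -5  [-5]
DUP      [-5, -5]
POP      [-5]
PUSH 0   [-5, 0]
MUL      [0]
PUSH 10  [0, 10]
NEG      [0, -10]
SWAP     [-10, 0]
SUB      [-10]
PUSH 10  [-10, 10]
ADD      [0]
PUSH -3  [0, -3]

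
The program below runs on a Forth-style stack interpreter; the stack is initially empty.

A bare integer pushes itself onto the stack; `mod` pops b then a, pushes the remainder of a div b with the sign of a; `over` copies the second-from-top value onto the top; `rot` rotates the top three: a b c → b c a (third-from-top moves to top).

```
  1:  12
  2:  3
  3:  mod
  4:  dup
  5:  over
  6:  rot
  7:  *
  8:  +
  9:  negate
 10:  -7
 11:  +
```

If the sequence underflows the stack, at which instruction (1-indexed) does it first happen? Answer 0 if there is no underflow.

0

12     : [12]
3      : [12, 3]
mod    : [0]
dup    : [0, 0]
over   : [0, 0, 0]
rot    : [0, 0, 0]
*      : [0, 0]
+      : [0]
negate : [0]
-7     : [0, -7]
+      : [-7]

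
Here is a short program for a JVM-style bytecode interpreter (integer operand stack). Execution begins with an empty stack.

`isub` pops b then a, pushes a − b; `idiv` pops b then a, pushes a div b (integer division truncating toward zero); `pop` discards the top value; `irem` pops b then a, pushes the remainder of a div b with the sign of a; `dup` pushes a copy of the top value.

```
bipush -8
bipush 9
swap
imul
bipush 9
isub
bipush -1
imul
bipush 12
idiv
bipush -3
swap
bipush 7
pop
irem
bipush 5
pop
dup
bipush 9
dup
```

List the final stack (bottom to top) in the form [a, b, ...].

[-3, -3, 9, 9]

bipush -8 → [-8]
bipush 9  → [-8, 9]
swap      → [9, -8]
imul      → [-72]
bipush 9  → [-72, 9]
isub      → [-81]
bipush -1 → [-81, -1]
imul      → [81]
bipush 12 → [81, 12]
idiv      → [6]
bipush -3 → [6, -3]
swap      → [-3, 6]
bipush 7  → [-3, 6, 7]
pop       → [-3, 6]
irem      → [-3]
bipush 5  → [-3, 5]
pop       → [-3]
dup       → [-3, -3]
bipush 9  → [-3, -3, 9]
dup       → [-3, -3, 9, 9]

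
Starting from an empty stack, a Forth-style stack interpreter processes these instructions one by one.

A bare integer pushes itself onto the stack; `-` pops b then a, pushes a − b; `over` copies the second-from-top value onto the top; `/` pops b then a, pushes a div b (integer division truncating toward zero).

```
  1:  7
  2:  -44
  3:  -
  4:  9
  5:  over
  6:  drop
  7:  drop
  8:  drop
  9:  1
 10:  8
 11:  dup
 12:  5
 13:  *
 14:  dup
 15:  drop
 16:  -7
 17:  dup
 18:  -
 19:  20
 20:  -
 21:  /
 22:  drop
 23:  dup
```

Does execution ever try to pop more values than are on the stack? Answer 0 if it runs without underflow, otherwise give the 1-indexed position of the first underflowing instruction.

7    : 7
-44  : 7 -44
-    : 51
9    : 51 9
over : 51 9 51
drop : 51 9
drop : 51
drop : (empty)
1    : 1
8    : 1 8
dup  : 1 8 8
5    : 1 8 8 5
*    : 1 8 40
dup  : 1 8 40 40
drop : 1 8 40
-7   : 1 8 40 -7
dup  : 1 8 40 -7 -7
-    : 1 8 40 0
20   : 1 8 40 0 20
-    : 1 8 40 -20
/    : 1 8 -2
drop : 1 8
dup  : 1 8 8

0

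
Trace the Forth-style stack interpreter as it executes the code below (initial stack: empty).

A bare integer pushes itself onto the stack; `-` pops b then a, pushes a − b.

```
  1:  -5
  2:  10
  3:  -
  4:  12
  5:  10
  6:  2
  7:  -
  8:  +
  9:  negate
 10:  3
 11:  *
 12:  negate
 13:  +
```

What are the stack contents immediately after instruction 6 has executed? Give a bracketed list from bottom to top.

[-15, 12, 10, 2]

-5 -> -5
10 -> -5 10
-  -> -15
12 -> -15 12
10 -> -15 12 10
2  -> -15 12 10 2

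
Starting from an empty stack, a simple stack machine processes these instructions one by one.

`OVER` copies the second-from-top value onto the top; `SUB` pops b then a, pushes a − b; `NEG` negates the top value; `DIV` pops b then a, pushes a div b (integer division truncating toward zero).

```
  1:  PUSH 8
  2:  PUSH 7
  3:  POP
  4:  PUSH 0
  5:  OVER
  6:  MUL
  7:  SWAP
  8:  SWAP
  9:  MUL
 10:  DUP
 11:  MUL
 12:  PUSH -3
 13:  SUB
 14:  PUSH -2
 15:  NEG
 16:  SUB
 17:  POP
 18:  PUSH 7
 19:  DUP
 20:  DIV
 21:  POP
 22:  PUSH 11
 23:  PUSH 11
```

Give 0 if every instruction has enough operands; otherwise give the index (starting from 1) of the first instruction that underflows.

PUSH 8   [8]
PUSH 7   [8, 7]
POP      [8]
PUSH 0   [8, 0]
OVER     [8, 0, 8]
MUL      [8, 0]
SWAP     [0, 8]
SWAP     [8, 0]
MUL      [0]
DUP      [0, 0]
MUL      [0]
PUSH -3  [0, -3]
SUB      [3]
PUSH -2  [3, -2]
NEG      [3, 2]
SUB      [1]
POP      []
PUSH 7   [7]
DUP      [7, 7]
DIV      [1]
POP      []
PUSH 11  [11]
PUSH 11  [11, 11]

0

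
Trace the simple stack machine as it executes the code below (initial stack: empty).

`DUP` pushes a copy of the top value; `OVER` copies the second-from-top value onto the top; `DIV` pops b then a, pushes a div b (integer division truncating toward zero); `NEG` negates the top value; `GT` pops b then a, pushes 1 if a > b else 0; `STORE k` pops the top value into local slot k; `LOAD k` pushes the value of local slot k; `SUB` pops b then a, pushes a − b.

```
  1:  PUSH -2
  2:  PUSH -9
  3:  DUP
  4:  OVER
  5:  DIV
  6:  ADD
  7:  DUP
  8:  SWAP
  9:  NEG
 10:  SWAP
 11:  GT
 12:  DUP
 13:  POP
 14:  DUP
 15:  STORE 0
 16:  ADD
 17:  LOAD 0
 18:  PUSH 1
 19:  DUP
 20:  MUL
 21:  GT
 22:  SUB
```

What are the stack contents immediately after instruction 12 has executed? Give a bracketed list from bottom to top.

PUSH -2 → [-2]
PUSH -9 → [-2, -9]
DUP     → [-2, -9, -9]
OVER    → [-2, -9, -9, -9]
DIV     → [-2, -9, 1]
ADD     → [-2, -8]
DUP     → [-2, -8, -8]
SWAP    → [-2, -8, -8]
NEG     → [-2, -8, 8]
SWAP    → [-2, 8, -8]
GT      → [-2, 1]
DUP     → [-2, 1, 1]

[-2, 1, 1]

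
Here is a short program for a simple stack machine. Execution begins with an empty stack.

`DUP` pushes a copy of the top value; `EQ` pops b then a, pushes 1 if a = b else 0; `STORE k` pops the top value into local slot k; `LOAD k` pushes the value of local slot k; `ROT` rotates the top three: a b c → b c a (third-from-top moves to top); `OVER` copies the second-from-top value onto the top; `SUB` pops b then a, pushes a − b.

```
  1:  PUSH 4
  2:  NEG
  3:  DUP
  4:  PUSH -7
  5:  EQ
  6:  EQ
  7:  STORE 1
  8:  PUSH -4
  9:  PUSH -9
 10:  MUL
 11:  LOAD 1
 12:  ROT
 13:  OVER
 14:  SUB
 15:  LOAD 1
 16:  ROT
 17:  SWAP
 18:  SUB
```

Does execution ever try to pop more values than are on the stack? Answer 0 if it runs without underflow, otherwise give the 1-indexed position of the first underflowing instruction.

12

PUSH 4  -> 4
NEG     -> -4
DUP     -> -4 -4
PUSH -7 -> -4 -4 -7
EQ      -> -4 0
EQ      -> 0
STORE 1 -> (empty)
PUSH -4 -> -4
PUSH -9 -> -4 -9
MUL     -> 36
LOAD 1  -> 36 0
ROT  — needs 3 operands, stack has 2 → underflow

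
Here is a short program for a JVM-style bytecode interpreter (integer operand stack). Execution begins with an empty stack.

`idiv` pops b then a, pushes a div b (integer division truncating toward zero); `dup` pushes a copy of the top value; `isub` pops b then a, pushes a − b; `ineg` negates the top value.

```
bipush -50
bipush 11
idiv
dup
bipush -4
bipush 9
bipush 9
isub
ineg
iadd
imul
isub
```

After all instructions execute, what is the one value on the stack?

bipush -50  -50
bipush 11   -50 11
idiv        -4
dup         -4 -4
bipush -4   -4 -4 -4
bipush 9    -4 -4 -4 9
bipush 9    -4 -4 -4 9 9
isub        -4 -4 -4 0
ineg        -4 -4 -4 0
iadd        -4 -4 -4
imul        -4 16
isub        -20

-20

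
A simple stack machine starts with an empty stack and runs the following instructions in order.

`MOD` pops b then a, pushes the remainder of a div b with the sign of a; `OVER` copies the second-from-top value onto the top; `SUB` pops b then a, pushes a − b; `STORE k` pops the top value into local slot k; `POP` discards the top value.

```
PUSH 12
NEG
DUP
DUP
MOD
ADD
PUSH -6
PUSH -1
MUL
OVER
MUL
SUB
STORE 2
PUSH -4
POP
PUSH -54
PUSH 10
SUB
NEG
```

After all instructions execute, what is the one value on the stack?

PUSH 12  : [12]
NEG      : [-12]
DUP      : [-12, -12]
DUP      : [-12, -12, -12]
MOD      : [-12, 0]
ADD      : [-12]
PUSH -6  : [-12, -6]
PUSH -1  : [-12, -6, -1]
MUL      : [-12, 6]
OVER     : [-12, 6, -12]
MUL      : [-12, -72]
SUB      : [60]
STORE 2  : []
PUSH -4  : [-4]
POP      : []
PUSH -54 : [-54]
PUSH 10  : [-54, 10]
SUB      : [-64]
NEG      : [64]

64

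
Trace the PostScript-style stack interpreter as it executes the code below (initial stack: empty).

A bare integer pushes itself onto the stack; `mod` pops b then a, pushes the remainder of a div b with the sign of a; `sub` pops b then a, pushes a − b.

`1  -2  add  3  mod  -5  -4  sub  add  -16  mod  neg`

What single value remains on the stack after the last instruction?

1   -> 1
-2  -> 1 -2
add -> -1
3   -> -1 3
mod -> -1
-5  -> -1 -5
-4  -> -1 -5 -4
sub -> -1 -1
add -> -2
-16 -> -2 -16
mod -> -2
neg -> 2

2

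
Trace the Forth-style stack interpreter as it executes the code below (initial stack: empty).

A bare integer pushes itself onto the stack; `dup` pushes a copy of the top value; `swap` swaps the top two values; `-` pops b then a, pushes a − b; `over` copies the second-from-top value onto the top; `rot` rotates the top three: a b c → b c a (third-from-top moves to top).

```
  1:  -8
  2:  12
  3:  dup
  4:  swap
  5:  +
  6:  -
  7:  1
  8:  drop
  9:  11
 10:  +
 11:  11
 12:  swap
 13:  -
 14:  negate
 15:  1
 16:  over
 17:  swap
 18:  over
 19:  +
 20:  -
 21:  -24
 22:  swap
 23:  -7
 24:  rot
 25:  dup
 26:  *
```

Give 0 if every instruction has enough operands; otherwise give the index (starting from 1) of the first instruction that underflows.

0

-8     → [-8]
12     → [-8, 12]
dup    → [-8, 12, 12]
swap   → [-8, 12, 12]
+      → [-8, 24]
-      → [-32]
1      → [-32, 1]
drop   → [-32]
11     → [-32, 11]
+      → [-21]
11     → [-21, 11]
swap   → [11, -21]
-      → [32]
negate → [-32]
1      → [-32, 1]
over   → [-32, 1, -32]
swap   → [-32, -32, 1]
over   → [-32, -32, 1, -32]
+      → [-32, -32, -31]
-      → [-32, -1]
-24    → [-32, -1, -24]
swap   → [-32, -24, -1]
-7     → [-32, -24, -1, -7]
rot    → [-32, -1, -7, -24]
dup    → [-32, -1, -7, -24, -24]
*      → [-32, -1, -7, 576]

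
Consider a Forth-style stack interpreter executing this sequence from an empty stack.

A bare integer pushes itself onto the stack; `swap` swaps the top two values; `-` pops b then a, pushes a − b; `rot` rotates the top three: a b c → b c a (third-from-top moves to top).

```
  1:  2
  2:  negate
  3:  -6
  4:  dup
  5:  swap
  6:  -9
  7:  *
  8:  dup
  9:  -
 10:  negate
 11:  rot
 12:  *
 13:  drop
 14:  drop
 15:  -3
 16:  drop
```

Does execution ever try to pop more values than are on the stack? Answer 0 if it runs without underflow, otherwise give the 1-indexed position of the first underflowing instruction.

0

2       2
negate  -2
-6      -2 -6
dup     -2 -6 -6
swap    -2 -6 -6
-9      -2 -6 -6 -9
*       -2 -6 54
dup     -2 -6 54 54
-       -2 -6 0
negate  -2 -6 0
rot     -6 0 -2
*       -6 0
drop    -6
drop    (empty)
-3      -3
drop    (empty)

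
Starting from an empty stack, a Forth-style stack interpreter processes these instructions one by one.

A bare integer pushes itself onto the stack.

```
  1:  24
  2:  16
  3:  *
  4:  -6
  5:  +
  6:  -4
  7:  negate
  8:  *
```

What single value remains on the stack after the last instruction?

24      24
16      24 16
*       384
-6      384 -6
+       378
-4      378 -4
negate  378 4
*       1512

1512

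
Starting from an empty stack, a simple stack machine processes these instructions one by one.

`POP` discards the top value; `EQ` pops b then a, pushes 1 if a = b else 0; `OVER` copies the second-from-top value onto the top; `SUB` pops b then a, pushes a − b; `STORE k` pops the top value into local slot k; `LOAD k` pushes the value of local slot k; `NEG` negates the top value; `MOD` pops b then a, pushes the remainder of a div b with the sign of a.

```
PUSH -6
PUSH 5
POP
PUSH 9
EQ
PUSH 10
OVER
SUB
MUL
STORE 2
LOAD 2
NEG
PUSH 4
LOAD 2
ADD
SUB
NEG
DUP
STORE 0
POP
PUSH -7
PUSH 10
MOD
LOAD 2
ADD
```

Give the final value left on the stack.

-7

PUSH -6  [-6]
PUSH 5   [-6, 5]
POP      [-6]
PUSH 9   [-6, 9]
EQ       [0]
PUSH 10  [0, 10]
OVER     [0, 10, 0]
SUB      [0, 10]
MUL      [0]
STORE 2  []
LOAD 2   [0]
NEG      [0]
PUSH 4   [0, 4]
LOAD 2   [0, 4, 0]
ADD      [0, 4]
SUB      [-4]
NEG      [4]
DUP      [4, 4]
STORE 0  [4]
POP      []
PUSH -7  [-7]
PUSH 10  [-7, 10]
MOD      [-7]
LOAD 2   [-7, 0]
ADD      [-7]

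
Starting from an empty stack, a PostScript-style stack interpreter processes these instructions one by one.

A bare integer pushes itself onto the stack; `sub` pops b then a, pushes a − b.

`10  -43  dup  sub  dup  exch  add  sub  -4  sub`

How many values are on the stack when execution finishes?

10   : [10]
-43  : [10, -43]
dup  : [10, -43, -43]
sub  : [10, 0]
dup  : [10, 0, 0]
exch : [10, 0, 0]
add  : [10, 0]
sub  : [10]
-4   : [10, -4]
sub  : [14]

1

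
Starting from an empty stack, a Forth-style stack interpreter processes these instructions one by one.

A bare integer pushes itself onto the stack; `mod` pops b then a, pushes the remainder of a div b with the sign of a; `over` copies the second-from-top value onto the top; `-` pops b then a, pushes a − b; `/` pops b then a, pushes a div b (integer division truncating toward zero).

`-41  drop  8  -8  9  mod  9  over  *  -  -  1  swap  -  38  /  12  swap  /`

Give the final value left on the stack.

12

-41  → -41
drop → (empty)
8    → 8
-8   → 8 -8
9    → 8 -8 9
mod  → 8 -8
9    → 8 -8 9
over → 8 -8 9 -8
*    → 8 -8 -72
-    → 8 64
-    → -56
1    → -56 1
swap → 1 -56
-    → 57
38   → 57 38
/    → 1
12   → 1 12
swap → 12 1
/    → 12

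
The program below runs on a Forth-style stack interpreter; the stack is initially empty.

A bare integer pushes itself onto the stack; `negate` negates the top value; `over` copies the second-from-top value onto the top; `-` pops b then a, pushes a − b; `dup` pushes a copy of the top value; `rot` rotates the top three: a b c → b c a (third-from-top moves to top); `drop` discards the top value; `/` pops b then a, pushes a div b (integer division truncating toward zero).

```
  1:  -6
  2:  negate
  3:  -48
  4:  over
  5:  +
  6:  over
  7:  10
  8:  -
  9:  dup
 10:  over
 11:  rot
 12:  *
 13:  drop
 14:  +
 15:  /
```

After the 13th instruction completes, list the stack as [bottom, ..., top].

[6, -42, -4]

-6      -6
negate  6
-48     6 -48
over    6 -48 6
+       6 -42
over    6 -42 6
10      6 -42 6 10
-       6 -42 -4
dup     6 -42 -4 -4
over    6 -42 -4 -4 -4
rot     6 -42 -4 -4 -4
*       6 -42 -4 16
drop    6 -42 -4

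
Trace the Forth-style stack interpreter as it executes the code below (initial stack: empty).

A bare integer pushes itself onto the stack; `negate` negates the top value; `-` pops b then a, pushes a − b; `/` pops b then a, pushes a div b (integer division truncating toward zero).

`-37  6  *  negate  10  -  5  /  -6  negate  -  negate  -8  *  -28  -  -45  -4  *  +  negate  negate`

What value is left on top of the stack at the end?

496

-37    : [-37]
6      : [-37, 6]
*      : [-222]
negate : [222]
10     : [222, 10]
-      : [212]
5      : [212, 5]
/      : [42]
-6     : [42, -6]
negate : [42, 6]
-      : [36]
negate : [-36]
-8     : [-36, -8]
*      : [288]
-28    : [288, -28]
-      : [316]
-45    : [316, -45]
-4     : [316, -45, -4]
*      : [316, 180]
+      : [496]
negate : [-496]
negate : [496]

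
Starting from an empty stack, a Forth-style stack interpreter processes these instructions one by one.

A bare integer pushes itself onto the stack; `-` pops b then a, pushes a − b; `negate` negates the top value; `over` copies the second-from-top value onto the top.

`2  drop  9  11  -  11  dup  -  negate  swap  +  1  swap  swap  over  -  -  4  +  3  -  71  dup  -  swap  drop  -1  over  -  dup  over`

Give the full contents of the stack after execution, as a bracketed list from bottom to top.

2      → [2]
drop   → []
9      → [9]
11     → [9, 11]
-      → [-2]
11     → [-2, 11]
dup    → [-2, 11, 11]
-      → [-2, 0]
negate → [-2, 0]
swap   → [0, -2]
+      → [-2]
1      → [-2, 1]
swap   → [1, -2]
swap   → [-2, 1]
over   → [-2, 1, -2]
-      → [-2, 3]
-      → [-5]
4      → [-5, 4]
+      → [-1]
3      → [-1, 3]
-      → [-4]
71     → [-4, 71]
dup    → [-4, 71, 71]
-      → [-4, 0]
swap   → [0, -4]
drop   → [0]
-1     → [0, -1]
over   → [0, -1, 0]
-      → [0, -1]
dup    → [0, -1, -1]
over   → [0, -1, -1, -1]

[0, -1, -1, -1]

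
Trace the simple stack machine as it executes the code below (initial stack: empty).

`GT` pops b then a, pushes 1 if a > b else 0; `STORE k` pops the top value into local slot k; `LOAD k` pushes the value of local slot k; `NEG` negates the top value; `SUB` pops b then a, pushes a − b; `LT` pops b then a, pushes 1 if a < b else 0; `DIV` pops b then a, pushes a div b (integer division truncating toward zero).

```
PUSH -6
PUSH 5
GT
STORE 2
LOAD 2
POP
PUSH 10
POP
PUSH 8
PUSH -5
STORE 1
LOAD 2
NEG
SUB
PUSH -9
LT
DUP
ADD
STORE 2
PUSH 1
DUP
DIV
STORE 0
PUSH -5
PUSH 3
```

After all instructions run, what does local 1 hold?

-5

PUSH -6 → -6
PUSH 5  → -6 5
GT      → 0
STORE 2 → (empty)
LOAD 2  → 0
POP     → (empty)
PUSH 10 → 10
POP     → (empty)
PUSH 8  → 8
PUSH -5 → 8 -5
STORE 1 → 8
LOAD 2  → 8 0
NEG     → 8 0
SUB     → 8
PUSH -9 → 8 -9
LT      → 0
DUP     → 0 0
ADD     → 0
STORE 2 → (empty)
PUSH 1  → 1
DUP     → 1 1
DIV     → 1
STORE 0 → (empty)
PUSH -5 → -5
PUSH 3  → -5 3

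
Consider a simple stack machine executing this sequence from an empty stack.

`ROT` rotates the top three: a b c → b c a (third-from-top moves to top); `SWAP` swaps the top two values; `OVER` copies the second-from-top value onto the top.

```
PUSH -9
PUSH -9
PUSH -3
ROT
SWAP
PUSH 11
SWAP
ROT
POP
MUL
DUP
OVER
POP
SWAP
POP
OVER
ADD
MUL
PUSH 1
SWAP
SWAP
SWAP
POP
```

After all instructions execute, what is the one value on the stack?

1

PUSH -9 : [-9]
PUSH -9 : [-9, -9]
PUSH -3 : [-9, -9, -3]
ROT     : [-9, -3, -9]
SWAP    : [-9, -9, -3]
PUSH 11 : [-9, -9, -3, 11]
SWAP    : [-9, -9, 11, -3]
ROT     : [-9, 11, -3, -9]
POP     : [-9, 11, -3]
MUL     : [-9, -33]
DUP     : [-9, -33, -33]
OVER    : [-9, -33, -33, -33]
POP     : [-9, -33, -33]
SWAP    : [-9, -33, -33]
POP     : [-9, -33]
OVER    : [-9, -33, -9]
ADD     : [-9, -42]
MUL     : [378]
PUSH 1  : [378, 1]
SWAP    : [1, 378]
SWAP    : [378, 1]
SWAP    : [1, 378]
POP     : [1]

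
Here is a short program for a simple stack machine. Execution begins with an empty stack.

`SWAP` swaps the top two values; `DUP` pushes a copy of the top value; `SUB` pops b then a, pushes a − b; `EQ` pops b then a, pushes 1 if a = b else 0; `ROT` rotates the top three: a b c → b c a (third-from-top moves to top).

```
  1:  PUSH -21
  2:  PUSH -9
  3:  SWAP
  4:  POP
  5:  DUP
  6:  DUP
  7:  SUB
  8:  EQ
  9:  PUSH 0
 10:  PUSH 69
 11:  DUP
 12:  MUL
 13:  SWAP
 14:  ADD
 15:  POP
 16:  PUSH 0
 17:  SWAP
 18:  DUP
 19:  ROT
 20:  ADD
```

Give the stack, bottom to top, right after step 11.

[0, 0, 69, 69]

PUSH -21 -> -21
PUSH -9  -> -21 -9
SWAP     -> -9 -21
POP      -> -9
DUP      -> -9 -9
DUP      -> -9 -9 -9
SUB      -> -9 0
EQ       -> 0
PUSH 0   -> 0 0
PUSH 69  -> 0 0 69
DUP      -> 0 0 69 69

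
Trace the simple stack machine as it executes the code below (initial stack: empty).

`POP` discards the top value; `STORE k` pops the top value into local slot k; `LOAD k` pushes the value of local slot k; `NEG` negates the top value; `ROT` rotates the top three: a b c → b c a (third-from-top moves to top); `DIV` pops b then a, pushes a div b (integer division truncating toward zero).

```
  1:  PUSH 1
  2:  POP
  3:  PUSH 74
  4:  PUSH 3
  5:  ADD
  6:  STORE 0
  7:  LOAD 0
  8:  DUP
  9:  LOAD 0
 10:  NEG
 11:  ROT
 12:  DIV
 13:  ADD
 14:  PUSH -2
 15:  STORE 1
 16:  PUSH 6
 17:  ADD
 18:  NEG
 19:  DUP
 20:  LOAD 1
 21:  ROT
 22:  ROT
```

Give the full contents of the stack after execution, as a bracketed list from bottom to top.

[-2, -82, -82]

PUSH 1   [1]
POP      []
PUSH 74  [74]
PUSH 3   [74, 3]
ADD      [77]
STORE 0  []
LOAD 0   [77]
DUP      [77, 77]
LOAD 0   [77, 77, 77]
NEG      [77, 77, -77]
ROT      [77, -77, 77]
DIV      [77, -1]
ADD      [76]
PUSH -2  [76, -2]
STORE 1  [76]
PUSH 6   [76, 6]
ADD      [82]
NEG      [-82]
DUP      [-82, -82]
LOAD 1   [-82, -82, -2]
ROT      [-82, -2, -82]
ROT      [-2, -82, -82]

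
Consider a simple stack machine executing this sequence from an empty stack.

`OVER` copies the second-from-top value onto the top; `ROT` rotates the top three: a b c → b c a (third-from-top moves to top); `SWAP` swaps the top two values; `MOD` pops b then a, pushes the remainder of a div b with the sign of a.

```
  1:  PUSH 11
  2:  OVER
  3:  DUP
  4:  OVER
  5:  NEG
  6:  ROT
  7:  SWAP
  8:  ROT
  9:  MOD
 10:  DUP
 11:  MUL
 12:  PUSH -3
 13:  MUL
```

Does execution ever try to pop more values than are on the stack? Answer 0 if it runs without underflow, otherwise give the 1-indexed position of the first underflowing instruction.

PUSH 11  11
OVER  — needs 2 operands, stack has 1 → underflow

2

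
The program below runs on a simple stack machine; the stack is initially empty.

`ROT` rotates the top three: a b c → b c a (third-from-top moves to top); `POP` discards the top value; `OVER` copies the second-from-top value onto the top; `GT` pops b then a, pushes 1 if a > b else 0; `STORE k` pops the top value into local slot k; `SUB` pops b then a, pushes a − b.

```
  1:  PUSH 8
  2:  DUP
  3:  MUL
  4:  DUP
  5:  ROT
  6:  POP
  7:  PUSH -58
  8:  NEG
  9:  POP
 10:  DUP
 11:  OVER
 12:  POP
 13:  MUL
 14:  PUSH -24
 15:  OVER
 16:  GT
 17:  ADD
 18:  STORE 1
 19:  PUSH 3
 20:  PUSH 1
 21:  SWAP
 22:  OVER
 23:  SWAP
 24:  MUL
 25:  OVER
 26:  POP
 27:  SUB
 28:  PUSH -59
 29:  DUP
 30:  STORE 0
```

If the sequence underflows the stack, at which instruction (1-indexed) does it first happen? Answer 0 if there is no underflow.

5

PUSH 8  [8]
DUP     [8, 8]
MUL     [64]
DUP     [64, 64]
ROT  — needs 3 operands, stack has 2 → underflow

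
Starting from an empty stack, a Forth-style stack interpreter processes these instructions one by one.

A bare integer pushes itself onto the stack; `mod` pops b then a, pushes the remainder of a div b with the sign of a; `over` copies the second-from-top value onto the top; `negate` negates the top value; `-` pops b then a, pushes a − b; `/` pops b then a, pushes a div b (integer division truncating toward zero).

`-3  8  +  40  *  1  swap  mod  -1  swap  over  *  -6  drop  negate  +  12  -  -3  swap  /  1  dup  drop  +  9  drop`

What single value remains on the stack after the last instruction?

1

-3     : -3
8      : -3 8
+      : 5
40     : 5 40
*      : 200
1      : 200 1
swap   : 1 200
mod    : 1
-1     : 1 -1
swap   : -1 1
over   : -1 1 -1
*      : -1 -1
-6     : -1 -1 -6
drop   : -1 -1
negate : -1 1
+      : 0
12     : 0 12
-      : -12
-3     : -12 -3
swap   : -3 -12
/      : 0
1      : 0 1
dup    : 0 1 1
drop   : 0 1
+      : 1
9      : 1 9
drop   : 1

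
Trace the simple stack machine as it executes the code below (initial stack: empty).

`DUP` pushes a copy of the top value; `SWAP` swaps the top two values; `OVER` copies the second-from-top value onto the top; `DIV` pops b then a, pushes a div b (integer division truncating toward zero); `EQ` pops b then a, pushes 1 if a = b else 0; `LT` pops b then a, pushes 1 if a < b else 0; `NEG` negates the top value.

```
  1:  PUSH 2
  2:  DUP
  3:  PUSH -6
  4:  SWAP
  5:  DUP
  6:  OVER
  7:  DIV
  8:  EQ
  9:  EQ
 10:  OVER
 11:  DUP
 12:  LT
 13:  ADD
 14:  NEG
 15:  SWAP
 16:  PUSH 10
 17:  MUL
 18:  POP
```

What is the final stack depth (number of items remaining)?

1

PUSH 2  -> [2]
DUP     -> [2, 2]
PUSH -6 -> [2, 2, -6]
SWAP    -> [2, -6, 2]
DUP     -> [2, -6, 2, 2]
OVER    -> [2, -6, 2, 2, 2]
DIV     -> [2, -6, 2, 1]
EQ      -> [2, -6, 0]
EQ      -> [2, 0]
OVER    -> [2, 0, 2]
DUP     -> [2, 0, 2, 2]
LT      -> [2, 0, 0]
ADD     -> [2, 0]
NEG     -> [2, 0]
SWAP    -> [0, 2]
PUSH 10 -> [0, 2, 10]
MUL     -> [0, 20]
POP     -> [0]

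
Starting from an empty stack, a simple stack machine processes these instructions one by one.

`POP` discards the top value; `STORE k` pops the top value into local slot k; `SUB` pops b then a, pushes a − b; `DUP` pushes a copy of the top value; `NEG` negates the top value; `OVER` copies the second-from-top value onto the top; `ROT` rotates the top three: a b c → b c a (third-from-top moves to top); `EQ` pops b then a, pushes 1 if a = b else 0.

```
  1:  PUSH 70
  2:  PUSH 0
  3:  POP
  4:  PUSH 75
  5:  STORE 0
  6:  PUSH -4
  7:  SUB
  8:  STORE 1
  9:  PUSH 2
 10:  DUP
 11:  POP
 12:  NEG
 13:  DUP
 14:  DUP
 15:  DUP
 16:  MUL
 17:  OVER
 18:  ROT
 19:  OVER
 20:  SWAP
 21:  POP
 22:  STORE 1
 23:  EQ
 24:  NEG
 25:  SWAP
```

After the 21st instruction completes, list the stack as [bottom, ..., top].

PUSH 70 → [70]
PUSH 0  → [70, 0]
POP     → [70]
PUSH 75 → [70, 75]
STORE 0 → [70]
PUSH -4 → [70, -4]
SUB     → [74]
STORE 1 → []
PUSH 2  → [2]
DUP     → [2, 2]
POP     → [2]
NEG     → [-2]
DUP     → [-2, -2]
DUP     → [-2, -2, -2]
DUP     → [-2, -2, -2, -2]
MUL     → [-2, -2, 4]
OVER    → [-2, -2, 4, -2]
ROT     → [-2, 4, -2, -2]
OVER    → [-2, 4, -2, -2, -2]
SWAP    → [-2, 4, -2, -2, -2]
POP     → [-2, 4, -2, -2]

[-2, 4, -2, -2]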